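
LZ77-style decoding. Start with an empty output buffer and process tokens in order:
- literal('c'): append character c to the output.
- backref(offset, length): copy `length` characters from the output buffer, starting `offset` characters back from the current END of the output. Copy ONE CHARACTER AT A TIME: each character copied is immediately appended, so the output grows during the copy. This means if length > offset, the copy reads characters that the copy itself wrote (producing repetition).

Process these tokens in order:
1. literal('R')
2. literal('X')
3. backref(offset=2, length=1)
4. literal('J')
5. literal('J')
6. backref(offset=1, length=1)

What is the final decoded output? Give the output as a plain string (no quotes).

Answer: RXRJJJ

Derivation:
Token 1: literal('R'). Output: "R"
Token 2: literal('X'). Output: "RX"
Token 3: backref(off=2, len=1). Copied 'R' from pos 0. Output: "RXR"
Token 4: literal('J'). Output: "RXRJ"
Token 5: literal('J'). Output: "RXRJJ"
Token 6: backref(off=1, len=1). Copied 'J' from pos 4. Output: "RXRJJJ"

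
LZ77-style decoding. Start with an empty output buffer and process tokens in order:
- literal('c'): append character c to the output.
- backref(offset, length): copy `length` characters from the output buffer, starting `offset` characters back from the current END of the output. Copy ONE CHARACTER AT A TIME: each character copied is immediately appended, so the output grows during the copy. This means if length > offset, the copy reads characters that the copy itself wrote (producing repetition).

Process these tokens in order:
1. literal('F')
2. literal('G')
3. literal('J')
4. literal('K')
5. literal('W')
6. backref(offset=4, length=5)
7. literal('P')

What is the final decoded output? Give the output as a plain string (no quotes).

Answer: FGJKWGJKWGP

Derivation:
Token 1: literal('F'). Output: "F"
Token 2: literal('G'). Output: "FG"
Token 3: literal('J'). Output: "FGJ"
Token 4: literal('K'). Output: "FGJK"
Token 5: literal('W'). Output: "FGJKW"
Token 6: backref(off=4, len=5) (overlapping!). Copied 'GJKWG' from pos 1. Output: "FGJKWGJKWG"
Token 7: literal('P'). Output: "FGJKWGJKWGP"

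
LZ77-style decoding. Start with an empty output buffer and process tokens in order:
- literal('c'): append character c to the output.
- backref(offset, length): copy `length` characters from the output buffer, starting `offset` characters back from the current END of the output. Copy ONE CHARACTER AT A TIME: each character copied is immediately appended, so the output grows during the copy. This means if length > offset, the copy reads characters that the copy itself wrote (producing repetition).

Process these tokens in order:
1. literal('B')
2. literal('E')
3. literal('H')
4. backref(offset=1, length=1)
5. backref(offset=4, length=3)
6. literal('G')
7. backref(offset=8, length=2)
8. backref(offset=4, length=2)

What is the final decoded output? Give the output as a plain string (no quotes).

Answer: BEHHBEHGBEHG

Derivation:
Token 1: literal('B'). Output: "B"
Token 2: literal('E'). Output: "BE"
Token 3: literal('H'). Output: "BEH"
Token 4: backref(off=1, len=1). Copied 'H' from pos 2. Output: "BEHH"
Token 5: backref(off=4, len=3). Copied 'BEH' from pos 0. Output: "BEHHBEH"
Token 6: literal('G'). Output: "BEHHBEHG"
Token 7: backref(off=8, len=2). Copied 'BE' from pos 0. Output: "BEHHBEHGBE"
Token 8: backref(off=4, len=2). Copied 'HG' from pos 6. Output: "BEHHBEHGBEHG"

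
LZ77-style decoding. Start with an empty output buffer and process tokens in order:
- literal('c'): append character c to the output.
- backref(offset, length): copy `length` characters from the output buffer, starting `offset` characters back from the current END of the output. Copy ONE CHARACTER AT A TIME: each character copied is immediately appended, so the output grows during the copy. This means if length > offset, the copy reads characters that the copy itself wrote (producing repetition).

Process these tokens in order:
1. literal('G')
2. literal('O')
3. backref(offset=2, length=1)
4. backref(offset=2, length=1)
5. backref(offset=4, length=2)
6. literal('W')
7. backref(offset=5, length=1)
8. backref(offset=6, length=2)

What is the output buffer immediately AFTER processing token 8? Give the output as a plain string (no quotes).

Token 1: literal('G'). Output: "G"
Token 2: literal('O'). Output: "GO"
Token 3: backref(off=2, len=1). Copied 'G' from pos 0. Output: "GOG"
Token 4: backref(off=2, len=1). Copied 'O' from pos 1. Output: "GOGO"
Token 5: backref(off=4, len=2). Copied 'GO' from pos 0. Output: "GOGOGO"
Token 6: literal('W'). Output: "GOGOGOW"
Token 7: backref(off=5, len=1). Copied 'G' from pos 2. Output: "GOGOGOWG"
Token 8: backref(off=6, len=2). Copied 'GO' from pos 2. Output: "GOGOGOWGGO"

Answer: GOGOGOWGGO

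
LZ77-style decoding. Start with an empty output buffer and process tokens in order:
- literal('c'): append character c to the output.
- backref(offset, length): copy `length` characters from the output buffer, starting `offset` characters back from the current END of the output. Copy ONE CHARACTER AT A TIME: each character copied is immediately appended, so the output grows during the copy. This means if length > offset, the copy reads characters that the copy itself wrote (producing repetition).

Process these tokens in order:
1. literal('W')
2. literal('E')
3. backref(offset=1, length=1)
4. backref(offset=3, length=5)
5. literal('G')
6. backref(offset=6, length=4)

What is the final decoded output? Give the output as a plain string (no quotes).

Token 1: literal('W'). Output: "W"
Token 2: literal('E'). Output: "WE"
Token 3: backref(off=1, len=1). Copied 'E' from pos 1. Output: "WEE"
Token 4: backref(off=3, len=5) (overlapping!). Copied 'WEEWE' from pos 0. Output: "WEEWEEWE"
Token 5: literal('G'). Output: "WEEWEEWEG"
Token 6: backref(off=6, len=4). Copied 'WEEW' from pos 3. Output: "WEEWEEWEGWEEW"

Answer: WEEWEEWEGWEEW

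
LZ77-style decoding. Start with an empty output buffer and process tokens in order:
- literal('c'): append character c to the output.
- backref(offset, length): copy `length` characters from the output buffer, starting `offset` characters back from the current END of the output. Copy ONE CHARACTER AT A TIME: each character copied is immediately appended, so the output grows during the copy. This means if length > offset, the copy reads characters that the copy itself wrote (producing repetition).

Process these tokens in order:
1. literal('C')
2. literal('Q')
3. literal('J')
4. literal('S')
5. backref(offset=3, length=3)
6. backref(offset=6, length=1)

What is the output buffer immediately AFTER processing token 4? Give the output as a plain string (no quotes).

Token 1: literal('C'). Output: "C"
Token 2: literal('Q'). Output: "CQ"
Token 3: literal('J'). Output: "CQJ"
Token 4: literal('S'). Output: "CQJS"

Answer: CQJS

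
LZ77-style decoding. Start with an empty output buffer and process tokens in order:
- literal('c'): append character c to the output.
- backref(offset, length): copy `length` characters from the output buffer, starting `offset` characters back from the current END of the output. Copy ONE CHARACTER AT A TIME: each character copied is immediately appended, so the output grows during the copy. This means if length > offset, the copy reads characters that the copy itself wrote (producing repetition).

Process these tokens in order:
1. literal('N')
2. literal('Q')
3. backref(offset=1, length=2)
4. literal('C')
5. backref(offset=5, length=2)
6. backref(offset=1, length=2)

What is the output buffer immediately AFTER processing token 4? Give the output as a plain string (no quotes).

Answer: NQQQC

Derivation:
Token 1: literal('N'). Output: "N"
Token 2: literal('Q'). Output: "NQ"
Token 3: backref(off=1, len=2) (overlapping!). Copied 'QQ' from pos 1. Output: "NQQQ"
Token 4: literal('C'). Output: "NQQQC"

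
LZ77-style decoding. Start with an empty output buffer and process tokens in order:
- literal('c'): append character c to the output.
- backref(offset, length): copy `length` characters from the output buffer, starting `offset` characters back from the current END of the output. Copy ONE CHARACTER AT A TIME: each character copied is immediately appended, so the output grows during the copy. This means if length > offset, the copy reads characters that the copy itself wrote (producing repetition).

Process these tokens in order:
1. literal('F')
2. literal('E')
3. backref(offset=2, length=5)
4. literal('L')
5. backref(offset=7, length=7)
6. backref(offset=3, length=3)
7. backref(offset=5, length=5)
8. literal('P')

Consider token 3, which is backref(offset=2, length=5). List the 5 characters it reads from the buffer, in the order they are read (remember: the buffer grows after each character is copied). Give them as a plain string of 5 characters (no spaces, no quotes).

Answer: FEFEF

Derivation:
Token 1: literal('F'). Output: "F"
Token 2: literal('E'). Output: "FE"
Token 3: backref(off=2, len=5). Buffer before: "FE" (len 2)
  byte 1: read out[0]='F', append. Buffer now: "FEF"
  byte 2: read out[1]='E', append. Buffer now: "FEFE"
  byte 3: read out[2]='F', append. Buffer now: "FEFEF"
  byte 4: read out[3]='E', append. Buffer now: "FEFEFE"
  byte 5: read out[4]='F', append. Buffer now: "FEFEFEF"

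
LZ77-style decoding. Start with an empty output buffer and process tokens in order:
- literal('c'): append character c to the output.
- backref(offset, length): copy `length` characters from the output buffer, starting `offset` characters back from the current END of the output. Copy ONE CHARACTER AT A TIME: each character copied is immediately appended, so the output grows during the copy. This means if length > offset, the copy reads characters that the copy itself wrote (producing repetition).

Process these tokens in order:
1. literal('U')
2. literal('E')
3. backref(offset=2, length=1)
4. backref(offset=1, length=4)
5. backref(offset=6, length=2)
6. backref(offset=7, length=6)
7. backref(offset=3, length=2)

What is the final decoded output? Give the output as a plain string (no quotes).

Answer: UEUUUUUEUUUUUUEUU

Derivation:
Token 1: literal('U'). Output: "U"
Token 2: literal('E'). Output: "UE"
Token 3: backref(off=2, len=1). Copied 'U' from pos 0. Output: "UEU"
Token 4: backref(off=1, len=4) (overlapping!). Copied 'UUUU' from pos 2. Output: "UEUUUUU"
Token 5: backref(off=6, len=2). Copied 'EU' from pos 1. Output: "UEUUUUUEU"
Token 6: backref(off=7, len=6). Copied 'UUUUUE' from pos 2. Output: "UEUUUUUEUUUUUUE"
Token 7: backref(off=3, len=2). Copied 'UU' from pos 12. Output: "UEUUUUUEUUUUUUEUU"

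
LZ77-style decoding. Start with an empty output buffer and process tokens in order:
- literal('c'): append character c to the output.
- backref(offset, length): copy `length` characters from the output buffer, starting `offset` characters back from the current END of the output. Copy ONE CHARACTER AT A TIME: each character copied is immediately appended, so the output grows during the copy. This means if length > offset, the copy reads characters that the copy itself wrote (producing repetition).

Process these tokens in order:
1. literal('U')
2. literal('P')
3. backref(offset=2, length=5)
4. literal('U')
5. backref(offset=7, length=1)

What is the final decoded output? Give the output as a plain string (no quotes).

Answer: UPUPUPUUP

Derivation:
Token 1: literal('U'). Output: "U"
Token 2: literal('P'). Output: "UP"
Token 3: backref(off=2, len=5) (overlapping!). Copied 'UPUPU' from pos 0. Output: "UPUPUPU"
Token 4: literal('U'). Output: "UPUPUPUU"
Token 5: backref(off=7, len=1). Copied 'P' from pos 1. Output: "UPUPUPUUP"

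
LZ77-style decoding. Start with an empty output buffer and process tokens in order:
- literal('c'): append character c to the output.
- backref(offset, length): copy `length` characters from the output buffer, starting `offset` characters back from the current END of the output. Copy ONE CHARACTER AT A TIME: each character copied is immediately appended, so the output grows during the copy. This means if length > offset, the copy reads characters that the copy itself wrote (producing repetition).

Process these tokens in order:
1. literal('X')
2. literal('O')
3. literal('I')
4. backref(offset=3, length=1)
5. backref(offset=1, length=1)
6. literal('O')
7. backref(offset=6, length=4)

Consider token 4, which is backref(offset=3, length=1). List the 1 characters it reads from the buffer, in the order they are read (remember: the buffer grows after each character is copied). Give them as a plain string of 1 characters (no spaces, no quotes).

Token 1: literal('X'). Output: "X"
Token 2: literal('O'). Output: "XO"
Token 3: literal('I'). Output: "XOI"
Token 4: backref(off=3, len=1). Buffer before: "XOI" (len 3)
  byte 1: read out[0]='X', append. Buffer now: "XOIX"

Answer: X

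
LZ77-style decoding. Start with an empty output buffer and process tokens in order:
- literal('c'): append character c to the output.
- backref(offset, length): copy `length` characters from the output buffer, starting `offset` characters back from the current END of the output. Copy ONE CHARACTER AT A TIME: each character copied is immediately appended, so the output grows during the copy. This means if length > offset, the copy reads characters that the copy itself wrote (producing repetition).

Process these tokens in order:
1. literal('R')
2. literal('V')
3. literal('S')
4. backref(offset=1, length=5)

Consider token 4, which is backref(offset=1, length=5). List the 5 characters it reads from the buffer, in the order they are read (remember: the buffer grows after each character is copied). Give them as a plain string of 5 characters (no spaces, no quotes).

Token 1: literal('R'). Output: "R"
Token 2: literal('V'). Output: "RV"
Token 3: literal('S'). Output: "RVS"
Token 4: backref(off=1, len=5). Buffer before: "RVS" (len 3)
  byte 1: read out[2]='S', append. Buffer now: "RVSS"
  byte 2: read out[3]='S', append. Buffer now: "RVSSS"
  byte 3: read out[4]='S', append. Buffer now: "RVSSSS"
  byte 4: read out[5]='S', append. Buffer now: "RVSSSSS"
  byte 5: read out[6]='S', append. Buffer now: "RVSSSSSS"

Answer: SSSSS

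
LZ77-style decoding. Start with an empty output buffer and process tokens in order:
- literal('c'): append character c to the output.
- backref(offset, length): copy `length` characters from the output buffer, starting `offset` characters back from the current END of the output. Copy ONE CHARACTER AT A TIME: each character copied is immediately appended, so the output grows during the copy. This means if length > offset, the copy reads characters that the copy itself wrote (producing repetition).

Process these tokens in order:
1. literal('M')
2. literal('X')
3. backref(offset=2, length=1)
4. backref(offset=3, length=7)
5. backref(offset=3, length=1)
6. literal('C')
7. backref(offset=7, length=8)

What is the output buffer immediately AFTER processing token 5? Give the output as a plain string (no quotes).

Token 1: literal('M'). Output: "M"
Token 2: literal('X'). Output: "MX"
Token 3: backref(off=2, len=1). Copied 'M' from pos 0. Output: "MXM"
Token 4: backref(off=3, len=7) (overlapping!). Copied 'MXMMXMM' from pos 0. Output: "MXMMXMMXMM"
Token 5: backref(off=3, len=1). Copied 'X' from pos 7. Output: "MXMMXMMXMMX"

Answer: MXMMXMMXMMX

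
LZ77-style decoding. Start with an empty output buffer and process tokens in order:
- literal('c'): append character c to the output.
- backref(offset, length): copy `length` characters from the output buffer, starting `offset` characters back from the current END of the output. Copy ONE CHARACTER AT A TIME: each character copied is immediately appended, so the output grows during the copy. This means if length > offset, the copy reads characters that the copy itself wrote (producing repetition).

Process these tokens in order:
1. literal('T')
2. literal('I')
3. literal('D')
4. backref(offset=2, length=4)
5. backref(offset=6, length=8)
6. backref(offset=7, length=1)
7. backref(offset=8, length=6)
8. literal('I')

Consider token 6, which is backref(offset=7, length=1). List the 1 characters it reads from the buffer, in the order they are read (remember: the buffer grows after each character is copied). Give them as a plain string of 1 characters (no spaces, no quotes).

Token 1: literal('T'). Output: "T"
Token 2: literal('I'). Output: "TI"
Token 3: literal('D'). Output: "TID"
Token 4: backref(off=2, len=4) (overlapping!). Copied 'IDID' from pos 1. Output: "TIDIDID"
Token 5: backref(off=6, len=8) (overlapping!). Copied 'IDIDIDID' from pos 1. Output: "TIDIDIDIDIDIDID"
Token 6: backref(off=7, len=1). Buffer before: "TIDIDIDIDIDIDID" (len 15)
  byte 1: read out[8]='D', append. Buffer now: "TIDIDIDIDIDIDIDD"

Answer: D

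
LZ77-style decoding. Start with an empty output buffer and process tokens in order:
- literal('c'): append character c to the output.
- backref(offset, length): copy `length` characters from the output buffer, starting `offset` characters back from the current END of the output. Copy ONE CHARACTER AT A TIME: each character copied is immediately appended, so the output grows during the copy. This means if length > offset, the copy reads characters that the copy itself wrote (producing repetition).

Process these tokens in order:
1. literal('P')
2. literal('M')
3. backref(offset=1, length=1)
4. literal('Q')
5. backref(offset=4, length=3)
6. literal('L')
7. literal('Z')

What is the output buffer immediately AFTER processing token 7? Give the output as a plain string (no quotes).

Token 1: literal('P'). Output: "P"
Token 2: literal('M'). Output: "PM"
Token 3: backref(off=1, len=1). Copied 'M' from pos 1. Output: "PMM"
Token 4: literal('Q'). Output: "PMMQ"
Token 5: backref(off=4, len=3). Copied 'PMM' from pos 0. Output: "PMMQPMM"
Token 6: literal('L'). Output: "PMMQPMML"
Token 7: literal('Z'). Output: "PMMQPMMLZ"

Answer: PMMQPMMLZ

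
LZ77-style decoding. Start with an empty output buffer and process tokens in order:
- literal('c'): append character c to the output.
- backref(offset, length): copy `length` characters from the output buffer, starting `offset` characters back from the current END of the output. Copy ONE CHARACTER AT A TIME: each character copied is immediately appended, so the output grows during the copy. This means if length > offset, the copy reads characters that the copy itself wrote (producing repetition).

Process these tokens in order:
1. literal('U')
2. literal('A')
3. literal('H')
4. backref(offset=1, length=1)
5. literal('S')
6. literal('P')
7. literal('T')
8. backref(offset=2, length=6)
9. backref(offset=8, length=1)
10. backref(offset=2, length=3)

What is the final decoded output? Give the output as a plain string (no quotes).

Answer: UAHHSPTPTPTPTPTPT

Derivation:
Token 1: literal('U'). Output: "U"
Token 2: literal('A'). Output: "UA"
Token 3: literal('H'). Output: "UAH"
Token 4: backref(off=1, len=1). Copied 'H' from pos 2. Output: "UAHH"
Token 5: literal('S'). Output: "UAHHS"
Token 6: literal('P'). Output: "UAHHSP"
Token 7: literal('T'). Output: "UAHHSPT"
Token 8: backref(off=2, len=6) (overlapping!). Copied 'PTPTPT' from pos 5. Output: "UAHHSPTPTPTPT"
Token 9: backref(off=8, len=1). Copied 'P' from pos 5. Output: "UAHHSPTPTPTPTP"
Token 10: backref(off=2, len=3) (overlapping!). Copied 'TPT' from pos 12. Output: "UAHHSPTPTPTPTPTPT"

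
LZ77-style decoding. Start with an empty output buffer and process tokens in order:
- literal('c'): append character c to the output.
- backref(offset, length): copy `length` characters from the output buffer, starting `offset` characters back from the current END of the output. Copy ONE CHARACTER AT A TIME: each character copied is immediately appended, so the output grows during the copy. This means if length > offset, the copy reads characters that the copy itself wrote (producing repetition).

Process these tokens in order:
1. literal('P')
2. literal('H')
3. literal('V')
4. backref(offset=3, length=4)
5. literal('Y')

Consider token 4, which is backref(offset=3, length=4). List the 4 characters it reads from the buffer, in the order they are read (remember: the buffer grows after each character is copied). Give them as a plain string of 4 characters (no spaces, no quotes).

Answer: PHVP

Derivation:
Token 1: literal('P'). Output: "P"
Token 2: literal('H'). Output: "PH"
Token 3: literal('V'). Output: "PHV"
Token 4: backref(off=3, len=4). Buffer before: "PHV" (len 3)
  byte 1: read out[0]='P', append. Buffer now: "PHVP"
  byte 2: read out[1]='H', append. Buffer now: "PHVPH"
  byte 3: read out[2]='V', append. Buffer now: "PHVPHV"
  byte 4: read out[3]='P', append. Buffer now: "PHVPHVP"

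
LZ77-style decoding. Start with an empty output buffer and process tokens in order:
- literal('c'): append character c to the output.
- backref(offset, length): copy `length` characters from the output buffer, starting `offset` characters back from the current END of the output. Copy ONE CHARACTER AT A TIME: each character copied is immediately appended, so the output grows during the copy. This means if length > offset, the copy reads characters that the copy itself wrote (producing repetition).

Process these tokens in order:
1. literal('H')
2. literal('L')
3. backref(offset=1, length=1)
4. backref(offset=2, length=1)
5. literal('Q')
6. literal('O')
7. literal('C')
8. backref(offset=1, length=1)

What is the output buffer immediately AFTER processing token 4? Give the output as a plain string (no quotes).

Token 1: literal('H'). Output: "H"
Token 2: literal('L'). Output: "HL"
Token 3: backref(off=1, len=1). Copied 'L' from pos 1. Output: "HLL"
Token 4: backref(off=2, len=1). Copied 'L' from pos 1. Output: "HLLL"

Answer: HLLL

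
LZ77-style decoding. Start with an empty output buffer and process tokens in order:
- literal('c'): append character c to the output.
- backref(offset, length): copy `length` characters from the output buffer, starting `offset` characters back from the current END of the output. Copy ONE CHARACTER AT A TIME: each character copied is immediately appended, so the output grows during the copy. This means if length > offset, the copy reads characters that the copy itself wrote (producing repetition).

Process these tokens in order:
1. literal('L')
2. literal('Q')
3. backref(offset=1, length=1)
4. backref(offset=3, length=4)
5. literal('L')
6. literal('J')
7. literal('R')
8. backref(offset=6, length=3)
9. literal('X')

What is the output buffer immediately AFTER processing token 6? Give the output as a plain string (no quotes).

Token 1: literal('L'). Output: "L"
Token 2: literal('Q'). Output: "LQ"
Token 3: backref(off=1, len=1). Copied 'Q' from pos 1. Output: "LQQ"
Token 4: backref(off=3, len=4) (overlapping!). Copied 'LQQL' from pos 0. Output: "LQQLQQL"
Token 5: literal('L'). Output: "LQQLQQLL"
Token 6: literal('J'). Output: "LQQLQQLLJ"

Answer: LQQLQQLLJ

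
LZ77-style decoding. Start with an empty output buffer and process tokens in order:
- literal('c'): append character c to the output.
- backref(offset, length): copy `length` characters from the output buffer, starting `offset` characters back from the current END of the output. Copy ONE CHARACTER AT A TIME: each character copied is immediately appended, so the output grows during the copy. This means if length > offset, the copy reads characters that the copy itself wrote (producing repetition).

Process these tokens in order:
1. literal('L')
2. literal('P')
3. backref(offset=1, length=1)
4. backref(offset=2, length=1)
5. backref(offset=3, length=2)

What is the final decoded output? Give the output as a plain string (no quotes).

Token 1: literal('L'). Output: "L"
Token 2: literal('P'). Output: "LP"
Token 3: backref(off=1, len=1). Copied 'P' from pos 1. Output: "LPP"
Token 4: backref(off=2, len=1). Copied 'P' from pos 1. Output: "LPPP"
Token 5: backref(off=3, len=2). Copied 'PP' from pos 1. Output: "LPPPPP"

Answer: LPPPPP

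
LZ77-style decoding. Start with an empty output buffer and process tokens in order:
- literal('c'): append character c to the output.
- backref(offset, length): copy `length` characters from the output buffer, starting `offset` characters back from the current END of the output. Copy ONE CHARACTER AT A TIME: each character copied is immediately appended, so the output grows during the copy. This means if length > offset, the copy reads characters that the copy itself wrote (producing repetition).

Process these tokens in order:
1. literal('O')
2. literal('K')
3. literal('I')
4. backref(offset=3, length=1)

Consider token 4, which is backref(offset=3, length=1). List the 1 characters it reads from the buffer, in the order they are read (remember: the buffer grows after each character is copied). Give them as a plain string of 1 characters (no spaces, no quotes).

Answer: O

Derivation:
Token 1: literal('O'). Output: "O"
Token 2: literal('K'). Output: "OK"
Token 3: literal('I'). Output: "OKI"
Token 4: backref(off=3, len=1). Buffer before: "OKI" (len 3)
  byte 1: read out[0]='O', append. Buffer now: "OKIO"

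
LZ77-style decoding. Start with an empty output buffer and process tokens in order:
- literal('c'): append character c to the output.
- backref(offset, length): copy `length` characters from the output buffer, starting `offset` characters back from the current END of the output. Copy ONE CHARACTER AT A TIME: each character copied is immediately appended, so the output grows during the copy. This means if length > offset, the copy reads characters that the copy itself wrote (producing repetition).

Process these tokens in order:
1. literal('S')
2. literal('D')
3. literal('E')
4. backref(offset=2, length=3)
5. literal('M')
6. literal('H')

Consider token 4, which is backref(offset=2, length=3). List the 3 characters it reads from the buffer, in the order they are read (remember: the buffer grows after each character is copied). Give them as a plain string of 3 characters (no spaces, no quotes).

Token 1: literal('S'). Output: "S"
Token 2: literal('D'). Output: "SD"
Token 3: literal('E'). Output: "SDE"
Token 4: backref(off=2, len=3). Buffer before: "SDE" (len 3)
  byte 1: read out[1]='D', append. Buffer now: "SDED"
  byte 2: read out[2]='E', append. Buffer now: "SDEDE"
  byte 3: read out[3]='D', append. Buffer now: "SDEDED"

Answer: DED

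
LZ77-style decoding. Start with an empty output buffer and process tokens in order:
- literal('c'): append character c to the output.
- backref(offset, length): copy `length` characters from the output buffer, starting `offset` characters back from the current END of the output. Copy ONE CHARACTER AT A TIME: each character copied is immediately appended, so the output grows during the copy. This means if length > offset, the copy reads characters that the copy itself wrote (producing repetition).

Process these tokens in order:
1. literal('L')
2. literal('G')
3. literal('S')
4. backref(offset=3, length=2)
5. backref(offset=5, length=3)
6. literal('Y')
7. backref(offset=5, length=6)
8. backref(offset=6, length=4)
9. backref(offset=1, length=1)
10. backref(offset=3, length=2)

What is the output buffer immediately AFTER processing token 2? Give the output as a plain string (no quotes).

Answer: LG

Derivation:
Token 1: literal('L'). Output: "L"
Token 2: literal('G'). Output: "LG"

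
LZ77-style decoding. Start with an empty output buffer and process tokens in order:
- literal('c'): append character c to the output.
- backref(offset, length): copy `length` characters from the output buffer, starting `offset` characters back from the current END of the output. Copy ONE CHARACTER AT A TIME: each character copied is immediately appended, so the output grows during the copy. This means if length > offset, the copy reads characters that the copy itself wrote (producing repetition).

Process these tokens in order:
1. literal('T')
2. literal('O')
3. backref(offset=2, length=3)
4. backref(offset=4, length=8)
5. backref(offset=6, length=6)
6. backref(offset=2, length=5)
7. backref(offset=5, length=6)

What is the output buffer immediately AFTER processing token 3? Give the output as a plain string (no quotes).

Answer: TOTOT

Derivation:
Token 1: literal('T'). Output: "T"
Token 2: literal('O'). Output: "TO"
Token 3: backref(off=2, len=3) (overlapping!). Copied 'TOT' from pos 0. Output: "TOTOT"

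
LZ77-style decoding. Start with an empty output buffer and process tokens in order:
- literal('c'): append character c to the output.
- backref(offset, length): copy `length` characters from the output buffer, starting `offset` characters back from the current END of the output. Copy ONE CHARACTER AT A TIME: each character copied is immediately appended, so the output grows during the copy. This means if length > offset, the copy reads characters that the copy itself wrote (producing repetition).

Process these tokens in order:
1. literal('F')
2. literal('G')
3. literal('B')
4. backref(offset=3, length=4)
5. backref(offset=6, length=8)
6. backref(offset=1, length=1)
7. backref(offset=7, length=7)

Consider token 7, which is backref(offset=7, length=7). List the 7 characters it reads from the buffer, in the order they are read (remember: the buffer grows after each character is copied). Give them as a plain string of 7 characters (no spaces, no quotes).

Token 1: literal('F'). Output: "F"
Token 2: literal('G'). Output: "FG"
Token 3: literal('B'). Output: "FGB"
Token 4: backref(off=3, len=4) (overlapping!). Copied 'FGBF' from pos 0. Output: "FGBFGBF"
Token 5: backref(off=6, len=8) (overlapping!). Copied 'GBFGBFGB' from pos 1. Output: "FGBFGBFGBFGBFGB"
Token 6: backref(off=1, len=1). Copied 'B' from pos 14. Output: "FGBFGBFGBFGBFGBB"
Token 7: backref(off=7, len=7). Buffer before: "FGBFGBFGBFGBFGBB" (len 16)
  byte 1: read out[9]='F', append. Buffer now: "FGBFGBFGBFGBFGBBF"
  byte 2: read out[10]='G', append. Buffer now: "FGBFGBFGBFGBFGBBFG"
  byte 3: read out[11]='B', append. Buffer now: "FGBFGBFGBFGBFGBBFGB"
  byte 4: read out[12]='F', append. Buffer now: "FGBFGBFGBFGBFGBBFGBF"
  byte 5: read out[13]='G', append. Buffer now: "FGBFGBFGBFGBFGBBFGBFG"
  byte 6: read out[14]='B', append. Buffer now: "FGBFGBFGBFGBFGBBFGBFGB"
  byte 7: read out[15]='B', append. Buffer now: "FGBFGBFGBFGBFGBBFGBFGBB"

Answer: FGBFGBB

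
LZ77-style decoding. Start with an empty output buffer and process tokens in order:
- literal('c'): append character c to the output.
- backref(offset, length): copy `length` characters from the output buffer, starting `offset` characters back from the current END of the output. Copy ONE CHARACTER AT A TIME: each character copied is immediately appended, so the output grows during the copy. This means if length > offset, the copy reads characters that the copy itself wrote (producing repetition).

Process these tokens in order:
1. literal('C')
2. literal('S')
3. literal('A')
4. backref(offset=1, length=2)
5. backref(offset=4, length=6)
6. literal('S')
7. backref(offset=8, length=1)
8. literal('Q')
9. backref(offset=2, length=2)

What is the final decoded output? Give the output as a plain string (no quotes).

Token 1: literal('C'). Output: "C"
Token 2: literal('S'). Output: "CS"
Token 3: literal('A'). Output: "CSA"
Token 4: backref(off=1, len=2) (overlapping!). Copied 'AA' from pos 2. Output: "CSAAA"
Token 5: backref(off=4, len=6) (overlapping!). Copied 'SAAASA' from pos 1. Output: "CSAAASAAASA"
Token 6: literal('S'). Output: "CSAAASAAASAS"
Token 7: backref(off=8, len=1). Copied 'A' from pos 4. Output: "CSAAASAAASASA"
Token 8: literal('Q'). Output: "CSAAASAAASASAQ"
Token 9: backref(off=2, len=2). Copied 'AQ' from pos 12. Output: "CSAAASAAASASAQAQ"

Answer: CSAAASAAASASAQAQ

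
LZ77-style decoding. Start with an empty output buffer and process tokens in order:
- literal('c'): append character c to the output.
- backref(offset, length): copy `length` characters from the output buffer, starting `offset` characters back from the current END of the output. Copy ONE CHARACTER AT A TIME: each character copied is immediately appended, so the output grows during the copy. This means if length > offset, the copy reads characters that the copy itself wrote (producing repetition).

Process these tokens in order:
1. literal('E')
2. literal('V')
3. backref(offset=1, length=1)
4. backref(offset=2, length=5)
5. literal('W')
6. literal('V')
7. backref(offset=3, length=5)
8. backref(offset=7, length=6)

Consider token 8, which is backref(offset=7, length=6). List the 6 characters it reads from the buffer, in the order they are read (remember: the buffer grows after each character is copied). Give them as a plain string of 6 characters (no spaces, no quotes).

Token 1: literal('E'). Output: "E"
Token 2: literal('V'). Output: "EV"
Token 3: backref(off=1, len=1). Copied 'V' from pos 1. Output: "EVV"
Token 4: backref(off=2, len=5) (overlapping!). Copied 'VVVVV' from pos 1. Output: "EVVVVVVV"
Token 5: literal('W'). Output: "EVVVVVVVW"
Token 6: literal('V'). Output: "EVVVVVVVWV"
Token 7: backref(off=3, len=5) (overlapping!). Copied 'VWVVW' from pos 7. Output: "EVVVVVVVWVVWVVW"
Token 8: backref(off=7, len=6). Buffer before: "EVVVVVVVWVVWVVW" (len 15)
  byte 1: read out[8]='W', append. Buffer now: "EVVVVVVVWVVWVVWW"
  byte 2: read out[9]='V', append. Buffer now: "EVVVVVVVWVVWVVWWV"
  byte 3: read out[10]='V', append. Buffer now: "EVVVVVVVWVVWVVWWVV"
  byte 4: read out[11]='W', append. Buffer now: "EVVVVVVVWVVWVVWWVVW"
  byte 5: read out[12]='V', append. Buffer now: "EVVVVVVVWVVWVVWWVVWV"
  byte 6: read out[13]='V', append. Buffer now: "EVVVVVVVWVVWVVWWVVWVV"

Answer: WVVWVV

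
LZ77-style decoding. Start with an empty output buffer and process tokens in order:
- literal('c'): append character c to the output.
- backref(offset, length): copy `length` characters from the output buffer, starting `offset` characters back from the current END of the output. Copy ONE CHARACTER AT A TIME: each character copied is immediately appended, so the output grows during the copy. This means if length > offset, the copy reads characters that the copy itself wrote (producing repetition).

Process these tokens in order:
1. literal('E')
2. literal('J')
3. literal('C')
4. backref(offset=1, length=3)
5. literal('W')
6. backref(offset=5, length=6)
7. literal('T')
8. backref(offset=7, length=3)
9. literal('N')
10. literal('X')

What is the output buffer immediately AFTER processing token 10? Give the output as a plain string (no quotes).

Token 1: literal('E'). Output: "E"
Token 2: literal('J'). Output: "EJ"
Token 3: literal('C'). Output: "EJC"
Token 4: backref(off=1, len=3) (overlapping!). Copied 'CCC' from pos 2. Output: "EJCCCC"
Token 5: literal('W'). Output: "EJCCCCW"
Token 6: backref(off=5, len=6) (overlapping!). Copied 'CCCCWC' from pos 2. Output: "EJCCCCWCCCCWC"
Token 7: literal('T'). Output: "EJCCCCWCCCCWCT"
Token 8: backref(off=7, len=3). Copied 'CCC' from pos 7. Output: "EJCCCCWCCCCWCTCCC"
Token 9: literal('N'). Output: "EJCCCCWCCCCWCTCCCN"
Token 10: literal('X'). Output: "EJCCCCWCCCCWCTCCCNX"

Answer: EJCCCCWCCCCWCTCCCNX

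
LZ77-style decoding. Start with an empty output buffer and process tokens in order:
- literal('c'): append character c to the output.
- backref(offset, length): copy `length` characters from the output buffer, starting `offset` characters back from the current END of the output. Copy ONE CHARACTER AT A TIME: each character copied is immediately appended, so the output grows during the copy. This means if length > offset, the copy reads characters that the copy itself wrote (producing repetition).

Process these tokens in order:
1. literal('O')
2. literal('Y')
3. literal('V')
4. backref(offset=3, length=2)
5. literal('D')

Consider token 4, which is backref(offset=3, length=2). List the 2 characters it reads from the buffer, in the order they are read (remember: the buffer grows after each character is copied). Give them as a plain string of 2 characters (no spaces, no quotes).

Token 1: literal('O'). Output: "O"
Token 2: literal('Y'). Output: "OY"
Token 3: literal('V'). Output: "OYV"
Token 4: backref(off=3, len=2). Buffer before: "OYV" (len 3)
  byte 1: read out[0]='O', append. Buffer now: "OYVO"
  byte 2: read out[1]='Y', append. Buffer now: "OYVOY"

Answer: OY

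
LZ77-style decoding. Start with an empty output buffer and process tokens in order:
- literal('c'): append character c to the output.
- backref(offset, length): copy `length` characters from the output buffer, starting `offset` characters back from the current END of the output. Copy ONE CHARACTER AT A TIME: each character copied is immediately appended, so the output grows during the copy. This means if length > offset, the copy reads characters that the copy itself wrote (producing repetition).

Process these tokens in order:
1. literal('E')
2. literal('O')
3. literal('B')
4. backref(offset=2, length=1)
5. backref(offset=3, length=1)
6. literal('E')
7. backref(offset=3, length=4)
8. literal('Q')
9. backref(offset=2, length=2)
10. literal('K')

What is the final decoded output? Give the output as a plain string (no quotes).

Answer: EOBOOEOOEOQOQK

Derivation:
Token 1: literal('E'). Output: "E"
Token 2: literal('O'). Output: "EO"
Token 3: literal('B'). Output: "EOB"
Token 4: backref(off=2, len=1). Copied 'O' from pos 1. Output: "EOBO"
Token 5: backref(off=3, len=1). Copied 'O' from pos 1. Output: "EOBOO"
Token 6: literal('E'). Output: "EOBOOE"
Token 7: backref(off=3, len=4) (overlapping!). Copied 'OOEO' from pos 3. Output: "EOBOOEOOEO"
Token 8: literal('Q'). Output: "EOBOOEOOEOQ"
Token 9: backref(off=2, len=2). Copied 'OQ' from pos 9. Output: "EOBOOEOOEOQOQ"
Token 10: literal('K'). Output: "EOBOOEOOEOQOQK"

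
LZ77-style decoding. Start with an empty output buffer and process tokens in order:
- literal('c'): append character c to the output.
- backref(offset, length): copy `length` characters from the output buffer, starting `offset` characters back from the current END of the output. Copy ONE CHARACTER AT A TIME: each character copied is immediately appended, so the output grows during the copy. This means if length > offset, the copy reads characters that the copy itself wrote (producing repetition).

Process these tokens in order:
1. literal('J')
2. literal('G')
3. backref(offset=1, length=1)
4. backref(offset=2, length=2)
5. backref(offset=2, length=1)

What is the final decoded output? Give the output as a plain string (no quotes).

Answer: JGGGGG

Derivation:
Token 1: literal('J'). Output: "J"
Token 2: literal('G'). Output: "JG"
Token 3: backref(off=1, len=1). Copied 'G' from pos 1. Output: "JGG"
Token 4: backref(off=2, len=2). Copied 'GG' from pos 1. Output: "JGGGG"
Token 5: backref(off=2, len=1). Copied 'G' from pos 3. Output: "JGGGGG"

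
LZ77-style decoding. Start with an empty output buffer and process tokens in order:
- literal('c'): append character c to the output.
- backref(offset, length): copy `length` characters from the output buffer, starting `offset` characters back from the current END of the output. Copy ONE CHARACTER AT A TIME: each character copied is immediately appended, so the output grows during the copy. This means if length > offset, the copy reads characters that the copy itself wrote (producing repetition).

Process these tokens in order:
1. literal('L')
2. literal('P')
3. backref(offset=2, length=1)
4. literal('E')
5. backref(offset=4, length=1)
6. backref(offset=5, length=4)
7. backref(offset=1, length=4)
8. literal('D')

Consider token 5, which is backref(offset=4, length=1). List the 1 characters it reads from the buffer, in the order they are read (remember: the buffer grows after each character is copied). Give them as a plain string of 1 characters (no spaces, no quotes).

Token 1: literal('L'). Output: "L"
Token 2: literal('P'). Output: "LP"
Token 3: backref(off=2, len=1). Copied 'L' from pos 0. Output: "LPL"
Token 4: literal('E'). Output: "LPLE"
Token 5: backref(off=4, len=1). Buffer before: "LPLE" (len 4)
  byte 1: read out[0]='L', append. Buffer now: "LPLEL"

Answer: L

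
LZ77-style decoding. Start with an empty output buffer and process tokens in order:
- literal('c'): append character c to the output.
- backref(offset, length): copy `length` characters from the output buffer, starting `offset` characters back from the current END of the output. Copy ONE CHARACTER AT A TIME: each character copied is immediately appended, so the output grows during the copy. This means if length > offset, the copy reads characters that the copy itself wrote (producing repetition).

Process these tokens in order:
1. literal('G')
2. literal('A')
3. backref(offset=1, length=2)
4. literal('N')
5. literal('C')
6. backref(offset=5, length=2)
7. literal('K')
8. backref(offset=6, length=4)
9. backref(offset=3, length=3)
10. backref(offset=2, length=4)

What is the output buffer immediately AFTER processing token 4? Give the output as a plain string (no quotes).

Answer: GAAAN

Derivation:
Token 1: literal('G'). Output: "G"
Token 2: literal('A'). Output: "GA"
Token 3: backref(off=1, len=2) (overlapping!). Copied 'AA' from pos 1. Output: "GAAA"
Token 4: literal('N'). Output: "GAAAN"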